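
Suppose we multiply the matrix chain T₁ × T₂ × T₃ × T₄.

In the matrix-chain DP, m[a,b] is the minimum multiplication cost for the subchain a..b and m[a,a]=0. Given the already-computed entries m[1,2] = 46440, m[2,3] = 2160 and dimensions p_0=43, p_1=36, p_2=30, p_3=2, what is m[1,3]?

5256

m[1,3] = min over k∈[1,2] of m[1,k]+m[k+1,3]+p_{0}·p_k·p_{3}.
k=1: 0 + 2160 + 43·36·2 = 5256; k=2: 46440 + 0 + 43·30·2 = 49020.
Minimum: 5256 at k=1.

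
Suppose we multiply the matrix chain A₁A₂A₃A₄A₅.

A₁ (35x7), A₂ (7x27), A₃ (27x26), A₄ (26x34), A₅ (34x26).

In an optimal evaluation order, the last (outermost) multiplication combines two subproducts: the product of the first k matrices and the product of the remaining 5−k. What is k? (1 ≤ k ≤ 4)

1

Adjacent pairs: A₁A₂ = 35·7·27 = 6615; A₂A₃ = 7·27·26 = 4914; A₃A₄ = 27·26·34 = 23868; A₄A₅ = 26·34·26 = 22984.
Length 3: A₁..A₃: k=1: 0+4914+35·7·26=11284; k=2: 6615+0+35·27·26=31185 → min 11284 | A₂..A₄: k=2: 0+23868+7·27·34=30294; k=3: 4914+0+7·26·34=11102 → min 11102 | A₃..A₅: k=3: 0+22984+27·26·26=41236; k=4: 23868+0+27·34·26=47736 → min 41236.
Length 4: A₁..A₄: k=1: 0+11102+35·7·34=19432; k=2: 6615+23868+35·27·34=62613; k=3: 11284+0+35·26·34=42224 → min 19432 | A₂..A₅: k=2: 0+41236+7·27·26=46150; k=3: 4914+22984+7·26·26=32630; k=4: 11102+0+7·34·26=17290 → min 17290.
Top-level splits: k=1: (A₁..A₁)·(A₂..A₅) → 0+17290+35·7·26 = 23660; k=2: (A₁..A₂)·(A₃..A₅) → 6615+41236+35·27·26 = 72421; k=3: (A₁..A₃)·(A₄..A₅) → 11284+22984+35·26·26 = 57928; k=4: (A₁..A₄)·(A₅..A₅) → 19432+0+35·34·26 = 50372.
Best split is after A₁, i.e. k = 1.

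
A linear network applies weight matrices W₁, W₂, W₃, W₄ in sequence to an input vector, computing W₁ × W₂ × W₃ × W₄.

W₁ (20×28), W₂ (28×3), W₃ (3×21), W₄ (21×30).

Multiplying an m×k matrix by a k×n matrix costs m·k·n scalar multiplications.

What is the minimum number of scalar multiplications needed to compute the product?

5370

Adjacent pairs: W₁W₂ = 20·28·3 = 1680; W₂W₃ = 28·3·21 = 1764; W₃W₄ = 3·21·30 = 1890.
Length 3: W₁..W₃: k=1: 0+1764+20·28·21=13524; k=2: 1680+0+20·3·21=2940 → min 2940 | W₂..W₄: k=2: 0+1890+28·3·30=4410; k=3: 1764+0+28·21·30=19404 → min 4410.
Length 4: W₁..W₄: k=1: 0+4410+20·28·30=21210; k=2: 1680+1890+20·3·30=5370; k=3: 2940+0+20·21·30=15540 → min 5370.
Optimal order: ((W₁ × W₂) × (W₃ × W₄)) with cost 5370.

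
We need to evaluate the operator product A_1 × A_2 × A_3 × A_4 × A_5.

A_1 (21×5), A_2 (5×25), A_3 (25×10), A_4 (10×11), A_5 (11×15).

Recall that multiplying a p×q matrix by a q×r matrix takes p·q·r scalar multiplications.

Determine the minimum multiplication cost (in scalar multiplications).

Adjacent pairs: A_1A_2 = 21·5·25 = 2625; A_2A_3 = 5·25·10 = 1250; A_3A_4 = 25·10·11 = 2750; A_4A_5 = 10·11·15 = 1650.
Length 3: A_1..A_3: k=1: 0+1250+21·5·10=2300; k=2: 2625+0+21·25·10=7875 → min 2300 | A_2..A_4: k=2: 0+2750+5·25·11=4125; k=3: 1250+0+5·10·11=1800 → min 1800 | A_3..A_5: k=3: 0+1650+25·10·15=5400; k=4: 2750+0+25·11·15=6875 → min 5400.
Length 4: A_1..A_4: k=1: 0+1800+21·5·11=2955; k=2: 2625+2750+21·25·11=11150; k=3: 2300+0+21·10·11=4610 → min 2955 | A_2..A_5: k=2: 0+5400+5·25·15=7275; k=3: 1250+1650+5·10·15=3650; k=4: 1800+0+5·11·15=2625 → min 2625.
Length 5: A_1..A_5: k=1: 0+2625+21·5·15=4200; k=2: 2625+5400+21·25·15=15900; k=3: 2300+1650+21·10·15=7100; k=4: 2955+0+21·11·15=6420 → min 4200.
Optimal order: (A_1 × (((A_2 × A_3) × A_4) × A_5)) with cost 4200.

4200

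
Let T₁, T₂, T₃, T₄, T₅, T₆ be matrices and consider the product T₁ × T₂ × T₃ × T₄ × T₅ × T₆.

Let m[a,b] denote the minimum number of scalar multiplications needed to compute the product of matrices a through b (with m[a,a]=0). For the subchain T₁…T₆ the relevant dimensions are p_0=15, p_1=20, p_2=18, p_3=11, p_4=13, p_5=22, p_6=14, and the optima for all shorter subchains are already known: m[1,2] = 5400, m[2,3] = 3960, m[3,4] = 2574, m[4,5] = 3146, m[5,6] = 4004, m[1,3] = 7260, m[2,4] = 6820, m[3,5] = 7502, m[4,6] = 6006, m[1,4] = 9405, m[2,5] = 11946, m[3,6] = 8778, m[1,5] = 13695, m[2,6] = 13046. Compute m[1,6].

15576

m[1,6] = min over k∈[1,5] of m[1,k]+m[k+1,6]+p_{0}·p_k·p_{6}.
k=1: 0 + 13046 + 15·20·14 = 17246; k=2: 5400 + 8778 + 15·18·14 = 17958; k=3: 7260 + 6006 + 15·11·14 = 15576; k=4: 9405 + 4004 + 15·13·14 = 16139; k=5: 13695 + 0 + 15·22·14 = 18315.
Minimum: 15576 at k=3.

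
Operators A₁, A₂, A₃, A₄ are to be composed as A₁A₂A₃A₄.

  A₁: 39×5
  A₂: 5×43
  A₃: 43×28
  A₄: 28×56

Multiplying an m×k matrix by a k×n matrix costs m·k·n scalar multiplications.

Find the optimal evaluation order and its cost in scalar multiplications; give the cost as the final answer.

24780

Adjacent pairs: A₁A₂ = 39·5·43 = 8385; A₂A₃ = 5·43·28 = 6020; A₃A₄ = 43·28·56 = 67424.
Length 3: A₁..A₃: k=1: 0+6020+39·5·28=11480; k=2: 8385+0+39·43·28=55341 → min 11480 | A₂..A₄: k=2: 0+67424+5·43·56=79464; k=3: 6020+0+5·28·56=13860 → min 13860.
Length 4: A₁..A₄: k=1: 0+13860+39·5·56=24780; k=2: 8385+67424+39·43·56=169721; k=3: 11480+0+39·28·56=72632 → min 24780.
Optimal parenthesization: (A₁((A₂A₃)A₄)) with cost 24780.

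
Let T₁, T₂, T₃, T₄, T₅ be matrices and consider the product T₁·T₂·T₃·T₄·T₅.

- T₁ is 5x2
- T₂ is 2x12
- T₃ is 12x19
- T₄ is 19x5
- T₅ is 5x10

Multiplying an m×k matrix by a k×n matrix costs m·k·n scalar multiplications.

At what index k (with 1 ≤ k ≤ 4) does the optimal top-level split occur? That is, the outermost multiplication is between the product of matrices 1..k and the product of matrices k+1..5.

1

Adjacent pairs: T₁T₂ = 5·2·12 = 120; T₂T₃ = 2·12·19 = 456; T₃T₄ = 12·19·5 = 1140; T₄T₅ = 19·5·10 = 950.
Length 3: T₁..T₃: k=1: 0+456+5·2·19=646; k=2: 120+0+5·12·19=1260 → min 646 | T₂..T₄: k=2: 0+1140+2·12·5=1260; k=3: 456+0+2·19·5=646 → min 646 | T₃..T₅: k=3: 0+950+12·19·10=3230; k=4: 1140+0+12·5·10=1740 → min 1740.
Length 4: T₁..T₄: k=1: 0+646+5·2·5=696; k=2: 120+1140+5·12·5=1560; k=3: 646+0+5·19·5=1121 → min 696 | T₂..T₅: k=2: 0+1740+2·12·10=1980; k=3: 456+950+2·19·10=1786; k=4: 646+0+2·5·10=746 → min 746.
Top-level splits: k=1: (T₁..T₁)·(T₂..T₅) → 0+746+5·2·10 = 846; k=2: (T₁..T₂)·(T₃..T₅) → 120+1740+5·12·10 = 2460; k=3: (T₁..T₃)·(T₄..T₅) → 646+950+5·19·10 = 2546; k=4: (T₁..T₄)·(T₅..T₅) → 696+0+5·5·10 = 946.
Best split is after T₁, i.e. k = 1.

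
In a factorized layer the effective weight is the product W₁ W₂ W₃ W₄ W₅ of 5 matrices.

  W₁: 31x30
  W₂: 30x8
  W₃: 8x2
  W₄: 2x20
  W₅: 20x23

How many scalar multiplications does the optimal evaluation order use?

Adjacent pairs: W₁W₂ = 31·30·8 = 7440; W₂W₃ = 30·8·2 = 480; W₃W₄ = 8·2·20 = 320; W₄W₅ = 2·20·23 = 920.
Length 3: W₁..W₃: k=1: 0+480+31·30·2=2340; k=2: 7440+0+31·8·2=7936 → min 2340 | W₂..W₄: k=2: 0+320+30·8·20=5120; k=3: 480+0+30·2·20=1680 → min 1680 | W₃..W₅: k=3: 0+920+8·2·23=1288; k=4: 320+0+8·20·23=4000 → min 1288.
Length 4: W₁..W₄: k=1: 0+1680+31·30·20=20280; k=2: 7440+320+31·8·20=12720; k=3: 2340+0+31·2·20=3580 → min 3580 | W₂..W₅: k=2: 0+1288+30·8·23=6808; k=3: 480+920+30·2·23=2780; k=4: 1680+0+30·20·23=15480 → min 2780.
Length 5: W₁..W₅: k=1: 0+2780+31·30·23=24170; k=2: 7440+1288+31·8·23=14432; k=3: 2340+920+31·2·23=4686; k=4: 3580+0+31·20·23=17840 → min 4686.
Optimal order: ((W₁ (W₂ W₃)) (W₄ W₅)) with cost 4686.

4686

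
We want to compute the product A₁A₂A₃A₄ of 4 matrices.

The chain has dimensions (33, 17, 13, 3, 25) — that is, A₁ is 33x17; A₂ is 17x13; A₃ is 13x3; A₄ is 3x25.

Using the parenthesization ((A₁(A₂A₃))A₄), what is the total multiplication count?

(A₂A₃): 17×13 by 13×3 → 17×3, cost 17·13·3 = 663
(A₁(A₂A₃)): 33×17 by 17×3 → 33×3, cost 33·17·3 = 1683; cumulative 2346
((A₁(A₂A₃))A₄): 33×3 by 3×25 → 33×25, cost 33·3·25 = 2475; cumulative 4821
Total: 4821 scalar multiplications.

4821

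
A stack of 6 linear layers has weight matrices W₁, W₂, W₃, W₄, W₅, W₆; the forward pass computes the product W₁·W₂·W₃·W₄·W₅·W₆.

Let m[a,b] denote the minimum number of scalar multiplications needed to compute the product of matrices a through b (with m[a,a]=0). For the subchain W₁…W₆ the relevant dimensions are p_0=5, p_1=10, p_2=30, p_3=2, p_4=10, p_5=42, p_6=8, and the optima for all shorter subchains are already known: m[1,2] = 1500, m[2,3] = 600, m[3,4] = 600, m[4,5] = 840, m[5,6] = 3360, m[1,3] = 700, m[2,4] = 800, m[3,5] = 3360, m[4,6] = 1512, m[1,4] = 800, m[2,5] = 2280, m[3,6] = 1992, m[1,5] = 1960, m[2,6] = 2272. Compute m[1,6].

m[1,6] = min over k∈[1,5] of m[1,k]+m[k+1,6]+p_{0}·p_k·p_{6}.
k=1: 0 + 2272 + 5·10·8 = 2672; k=2: 1500 + 1992 + 5·30·8 = 4692; k=3: 700 + 1512 + 5·2·8 = 2292; k=4: 800 + 3360 + 5·10·8 = 4560; k=5: 1960 + 0 + 5·42·8 = 3640.
Minimum: 2292 at k=3.

2292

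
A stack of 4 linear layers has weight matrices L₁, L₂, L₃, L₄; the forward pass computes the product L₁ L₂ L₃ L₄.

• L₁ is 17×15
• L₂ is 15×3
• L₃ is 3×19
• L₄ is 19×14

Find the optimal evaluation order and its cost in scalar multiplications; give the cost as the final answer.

Adjacent pairs: L₁L₂ = 17·15·3 = 765; L₂L₃ = 15·3·19 = 855; L₃L₄ = 3·19·14 = 798.
Length 3: L₁..L₃: k=1: 0+855+17·15·19=5700; k=2: 765+0+17·3·19=1734 → min 1734 | L₂..L₄: k=2: 0+798+15·3·14=1428; k=3: 855+0+15·19·14=4845 → min 1428.
Length 4: L₁..L₄: k=1: 0+1428+17·15·14=4998; k=2: 765+798+17·3·14=2277; k=3: 1734+0+17·19·14=6256 → min 2277.
Optimal parenthesization: ((L₁ L₂) (L₃ L₄)) with cost 2277.

2277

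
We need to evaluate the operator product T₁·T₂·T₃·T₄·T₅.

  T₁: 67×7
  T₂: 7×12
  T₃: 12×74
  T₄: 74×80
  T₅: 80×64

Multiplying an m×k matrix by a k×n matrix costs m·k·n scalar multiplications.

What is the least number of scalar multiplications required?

Adjacent pairs: T₁T₂ = 67·7·12 = 5628; T₂T₃ = 7·12·74 = 6216; T₃T₄ = 12·74·80 = 71040; T₄T₅ = 74·80·64 = 378880.
Length 3: T₁..T₃: k=1: 0+6216+67·7·74=40922; k=2: 5628+0+67·12·74=65124 → min 40922 | T₂..T₄: k=2: 0+71040+7·12·80=77760; k=3: 6216+0+7·74·80=47656 → min 47656 | T₃..T₅: k=3: 0+378880+12·74·64=435712; k=4: 71040+0+12·80·64=132480 → min 132480.
Length 4: T₁..T₄: k=1: 0+47656+67·7·80=85176; k=2: 5628+71040+67·12·80=140988; k=3: 40922+0+67·74·80=437562 → min 85176 | T₂..T₅: k=2: 0+132480+7·12·64=137856; k=3: 6216+378880+7·74·64=418248; k=4: 47656+0+7·80·64=83496 → min 83496.
Length 5: T₁..T₅: k=1: 0+83496+67·7·64=113512; k=2: 5628+132480+67·12·64=189564; k=3: 40922+378880+67·74·64=737114; k=4: 85176+0+67·80·64=428216 → min 113512.
Optimal order: (T₁·(((T₂·T₃)·T₄)·T₅)) with cost 113512.

113512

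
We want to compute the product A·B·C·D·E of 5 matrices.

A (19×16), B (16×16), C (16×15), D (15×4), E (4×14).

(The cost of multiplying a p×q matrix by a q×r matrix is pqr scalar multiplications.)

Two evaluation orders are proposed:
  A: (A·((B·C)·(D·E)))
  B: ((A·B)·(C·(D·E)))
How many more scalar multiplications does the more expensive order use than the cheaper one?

1024

Order A = (A·((B·C)·(D·E))): (B·C): 16×16 by 16×15 → 16×15, cost 16·16·15 = 3840; (D·E): 15×4 by 4×14 → 15×14, cost 15·4·14 = 840; ((B·C)·(D·E)): 16×15 by 15×14 → 16×14, cost 16·15·14 = 3360; cumulative 8040; (A·((B·C)·(D·E))): 19×16 by 16×14 → 19×14, cost 19·16·14 = 4256; cumulative 12296. Total 12296.
Order B = ((A·B)·(C·(D·E))): (A·B): 19×16 by 16×16 → 19×16, cost 19·16·16 = 4864; (D·E): 15×4 by 4×14 → 15×14, cost 15·4·14 = 840; (C·(D·E)): 16×15 by 15×14 → 16×14, cost 16·15·14 = 3360; cumulative 4200; ((A·B)·(C·(D·E))): 19×16 by 16×14 → 19×14, cost 19·16·14 = 4256; cumulative 13320. Total 13320.
Difference: |12296 − 13320| = 1024.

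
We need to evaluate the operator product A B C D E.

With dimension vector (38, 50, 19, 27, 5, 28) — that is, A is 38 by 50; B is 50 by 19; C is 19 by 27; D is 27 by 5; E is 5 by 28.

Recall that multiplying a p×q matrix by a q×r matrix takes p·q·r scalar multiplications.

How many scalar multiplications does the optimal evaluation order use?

Adjacent pairs: AB = 38·50·19 = 36100; BC = 50·19·27 = 25650; CD = 19·27·5 = 2565; DE = 27·5·28 = 3780.
Length 3: A..C: k=1: 0+25650+38·50·27=76950; k=2: 36100+0+38·19·27=55594 → min 55594 | B..D: k=2: 0+2565+50·19·5=7315; k=3: 25650+0+50·27·5=32400 → min 7315 | C..E: k=3: 0+3780+19·27·28=18144; k=4: 2565+0+19·5·28=5225 → min 5225.
Length 4: A..D: k=1: 0+7315+38·50·5=16815; k=2: 36100+2565+38·19·5=42275; k=3: 55594+0+38·27·5=60724 → min 16815 | B..E: k=2: 0+5225+50·19·28=31825; k=3: 25650+3780+50·27·28=67230; k=4: 7315+0+50·5·28=14315 → min 14315.
Length 5: A..E: k=1: 0+14315+38·50·28=67515; k=2: 36100+5225+38·19·28=61541; k=3: 55594+3780+38·27·28=88102; k=4: 16815+0+38·5·28=22135 → min 22135.
Optimal order: ((A (B (C D))) E) with cost 22135.

22135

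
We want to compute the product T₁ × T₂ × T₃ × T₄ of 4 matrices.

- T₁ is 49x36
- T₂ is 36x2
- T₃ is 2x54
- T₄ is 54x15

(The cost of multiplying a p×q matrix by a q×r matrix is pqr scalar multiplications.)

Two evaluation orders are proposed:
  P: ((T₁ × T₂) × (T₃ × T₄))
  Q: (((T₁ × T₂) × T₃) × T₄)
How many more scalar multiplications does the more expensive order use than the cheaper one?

41892

Order P = ((T₁ × T₂) × (T₃ × T₄)): (T₁ × T₂): 49×36 by 36×2 → 49×2, cost 49·36·2 = 3528; (T₃ × T₄): 2×54 by 54×15 → 2×15, cost 2·54·15 = 1620; ((T₁ × T₂) × (T₃ × T₄)): 49×2 by 2×15 → 49×15, cost 49·2·15 = 1470; cumulative 6618. Total 6618.
Order Q = (((T₁ × T₂) × T₃) × T₄): (T₁ × T₂): 49×36 by 36×2 → 49×2, cost 49·36·2 = 3528; ((T₁ × T₂) × T₃): 49×2 by 2×54 → 49×54, cost 49·2·54 = 5292; cumulative 8820; (((T₁ × T₂) × T₃) × T₄): 49×54 by 54×15 → 49×15, cost 49·54·15 = 39690; cumulative 48510. Total 48510.
Difference: |6618 − 48510| = 41892.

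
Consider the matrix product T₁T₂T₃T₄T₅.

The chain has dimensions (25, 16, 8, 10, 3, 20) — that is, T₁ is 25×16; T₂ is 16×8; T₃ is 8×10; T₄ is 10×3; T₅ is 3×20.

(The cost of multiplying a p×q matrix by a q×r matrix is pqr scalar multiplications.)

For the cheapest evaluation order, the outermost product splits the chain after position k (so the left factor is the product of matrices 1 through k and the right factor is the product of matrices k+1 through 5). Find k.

Adjacent pairs: T₁T₂ = 25·16·8 = 3200; T₂T₃ = 16·8·10 = 1280; T₃T₄ = 8·10·3 = 240; T₄T₅ = 10·3·20 = 600.
Length 3: T₁..T₃: k=1: 0+1280+25·16·10=5280; k=2: 3200+0+25·8·10=5200 → min 5200 | T₂..T₄: k=2: 0+240+16·8·3=624; k=3: 1280+0+16·10·3=1760 → min 624 | T₃..T₅: k=3: 0+600+8·10·20=2200; k=4: 240+0+8·3·20=720 → min 720.
Length 4: T₁..T₄: k=1: 0+624+25·16·3=1824; k=2: 3200+240+25·8·3=4040; k=3: 5200+0+25·10·3=5950 → min 1824 | T₂..T₅: k=2: 0+720+16·8·20=3280; k=3: 1280+600+16·10·20=5080; k=4: 624+0+16·3·20=1584 → min 1584.
Top-level splits: k=1: (T₁..T₁)·(T₂..T₅) → 0+1584+25·16·20 = 9584; k=2: (T₁..T₂)·(T₃..T₅) → 3200+720+25·8·20 = 7920; k=3: (T₁..T₃)·(T₄..T₅) → 5200+600+25·10·20 = 10800; k=4: (T₁..T₄)·(T₅..T₅) → 1824+0+25·3·20 = 3324.
Best split is after T₄, i.e. k = 4.

4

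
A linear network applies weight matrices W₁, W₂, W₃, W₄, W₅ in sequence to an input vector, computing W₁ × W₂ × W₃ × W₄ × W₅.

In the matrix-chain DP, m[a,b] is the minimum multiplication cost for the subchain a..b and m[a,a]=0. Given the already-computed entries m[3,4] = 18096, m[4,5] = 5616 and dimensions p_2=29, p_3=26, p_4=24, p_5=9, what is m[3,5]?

12402

m[3,5] = min over k∈[3,4] of m[3,k]+m[k+1,5]+p_{2}·p_k·p_{5}.
k=3: 0 + 5616 + 29·26·9 = 12402; k=4: 18096 + 0 + 29·24·9 = 24360.
Minimum: 12402 at k=3.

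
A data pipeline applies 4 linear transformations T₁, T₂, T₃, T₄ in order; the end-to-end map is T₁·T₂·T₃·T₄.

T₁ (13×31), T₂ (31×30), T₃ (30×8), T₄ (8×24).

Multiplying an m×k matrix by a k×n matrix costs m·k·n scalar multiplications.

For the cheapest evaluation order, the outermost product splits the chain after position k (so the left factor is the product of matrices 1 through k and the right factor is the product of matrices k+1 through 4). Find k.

Adjacent pairs: T₁T₂ = 13·31·30 = 12090; T₂T₃ = 31·30·8 = 7440; T₃T₄ = 30·8·24 = 5760.
Length 3: T₁..T₃: k=1: 0+7440+13·31·8=10664; k=2: 12090+0+13·30·8=15210 → min 10664 | T₂..T₄: k=2: 0+5760+31·30·24=28080; k=3: 7440+0+31·8·24=13392 → min 13392.
Top-level splits: k=1: (T₁..T₁)·(T₂..T₄) → 0+13392+13·31·24 = 23064; k=2: (T₁..T₂)·(T₃..T₄) → 12090+5760+13·30·24 = 27210; k=3: (T₁..T₃)·(T₄..T₄) → 10664+0+13·8·24 = 13160.
Best split is after T₃, i.e. k = 3.

3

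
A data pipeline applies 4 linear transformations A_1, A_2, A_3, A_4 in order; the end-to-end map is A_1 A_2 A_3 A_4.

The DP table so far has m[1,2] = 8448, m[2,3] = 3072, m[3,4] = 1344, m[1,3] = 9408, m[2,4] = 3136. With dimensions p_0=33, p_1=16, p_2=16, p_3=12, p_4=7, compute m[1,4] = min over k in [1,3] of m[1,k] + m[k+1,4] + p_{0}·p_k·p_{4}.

m[1,4] = min over k∈[1,3] of m[1,k]+m[k+1,4]+p_{0}·p_k·p_{4}.
k=1: 0 + 3136 + 33·16·7 = 6832; k=2: 8448 + 1344 + 33·16·7 = 13488; k=3: 9408 + 0 + 33·12·7 = 12180.
Minimum: 6832 at k=1.

6832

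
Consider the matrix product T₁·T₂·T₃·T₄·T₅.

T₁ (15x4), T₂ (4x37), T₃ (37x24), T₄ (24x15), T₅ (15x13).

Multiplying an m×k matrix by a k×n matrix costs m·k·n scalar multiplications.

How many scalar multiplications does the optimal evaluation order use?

6552

Adjacent pairs: T₁T₂ = 15·4·37 = 2220; T₂T₃ = 4·37·24 = 3552; T₃T₄ = 37·24·15 = 13320; T₄T₅ = 24·15·13 = 4680.
Length 3: T₁..T₃: k=1: 0+3552+15·4·24=4992; k=2: 2220+0+15·37·24=15540 → min 4992 | T₂..T₄: k=2: 0+13320+4·37·15=15540; k=3: 3552+0+4·24·15=4992 → min 4992 | T₃..T₅: k=3: 0+4680+37·24·13=16224; k=4: 13320+0+37·15·13=20535 → min 16224.
Length 4: T₁..T₄: k=1: 0+4992+15·4·15=5892; k=2: 2220+13320+15·37·15=23865; k=3: 4992+0+15·24·15=10392 → min 5892 | T₂..T₅: k=2: 0+16224+4·37·13=18148; k=3: 3552+4680+4·24·13=9480; k=4: 4992+0+4·15·13=5772 → min 5772.
Length 5: T₁..T₅: k=1: 0+5772+15·4·13=6552; k=2: 2220+16224+15·37·13=25659; k=3: 4992+4680+15·24·13=14352; k=4: 5892+0+15·15·13=8817 → min 6552.
Optimal order: (T₁·(((T₂·T₃)·T₄)·T₅)) with cost 6552.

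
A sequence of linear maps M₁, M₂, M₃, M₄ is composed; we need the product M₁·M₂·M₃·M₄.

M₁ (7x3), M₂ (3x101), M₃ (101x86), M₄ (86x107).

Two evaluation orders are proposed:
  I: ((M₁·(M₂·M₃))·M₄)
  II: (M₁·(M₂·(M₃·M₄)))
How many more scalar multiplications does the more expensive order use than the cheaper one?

Order I = ((M₁·(M₂·M₃))·M₄): (M₂·M₃): 3×101 by 101×86 → 3×86, cost 3·101·86 = 26058; (M₁·(M₂·M₃)): 7×3 by 3×86 → 7×86, cost 7·3·86 = 1806; cumulative 27864; ((M₁·(M₂·M₃))·M₄): 7×86 by 86×107 → 7×107, cost 7·86·107 = 64414; cumulative 92278. Total 92278.
Order II = (M₁·(M₂·(M₃·M₄))): (M₃·M₄): 101×86 by 86×107 → 101×107, cost 101·86·107 = 929402; (M₂·(M₃·M₄)): 3×101 by 101×107 → 3×107, cost 3·101·107 = 32421; cumulative 961823; (M₁·(M₂·(M₃·M₄))): 7×3 by 3×107 → 7×107, cost 7·3·107 = 2247; cumulative 964070. Total 964070.
Difference: |92278 − 964070| = 871792.

871792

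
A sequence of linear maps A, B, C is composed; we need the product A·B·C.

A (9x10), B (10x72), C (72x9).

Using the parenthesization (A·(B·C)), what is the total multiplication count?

7290

(B·C): 10×72 by 72×9 → 10×9, cost 10·72·9 = 6480
(A·(B·C)): 9×10 by 10×9 → 9×9, cost 9·10·9 = 810; cumulative 7290
Total: 7290 scalar multiplications.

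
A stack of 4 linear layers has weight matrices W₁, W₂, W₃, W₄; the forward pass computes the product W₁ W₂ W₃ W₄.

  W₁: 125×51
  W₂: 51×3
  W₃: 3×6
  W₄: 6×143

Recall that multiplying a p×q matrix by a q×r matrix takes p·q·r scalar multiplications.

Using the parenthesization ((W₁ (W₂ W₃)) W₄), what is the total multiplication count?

146418

(W₂ W₃): 51×3 by 3×6 → 51×6, cost 51·3·6 = 918
(W₁ (W₂ W₃)): 125×51 by 51×6 → 125×6, cost 125·51·6 = 38250; cumulative 39168
((W₁ (W₂ W₃)) W₄): 125×6 by 6×143 → 125×143, cost 125·6·143 = 107250; cumulative 146418
Total: 146418 scalar multiplications.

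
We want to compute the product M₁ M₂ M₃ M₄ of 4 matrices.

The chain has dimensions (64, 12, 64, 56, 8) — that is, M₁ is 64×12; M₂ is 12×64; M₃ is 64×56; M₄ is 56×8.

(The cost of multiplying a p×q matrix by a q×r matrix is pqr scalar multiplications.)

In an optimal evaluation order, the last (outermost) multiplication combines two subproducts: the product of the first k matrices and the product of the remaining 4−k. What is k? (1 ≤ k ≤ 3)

1

Adjacent pairs: M₁M₂ = 64·12·64 = 49152; M₂M₃ = 12·64·56 = 43008; M₃M₄ = 64·56·8 = 28672.
Length 3: M₁..M₃: k=1: 0+43008+64·12·56=86016; k=2: 49152+0+64·64·56=278528 → min 86016 | M₂..M₄: k=2: 0+28672+12·64·8=34816; k=3: 43008+0+12·56·8=48384 → min 34816.
Top-level splits: k=1: (M₁..M₁)·(M₂..M₄) → 0+34816+64·12·8 = 40960; k=2: (M₁..M₂)·(M₃..M₄) → 49152+28672+64·64·8 = 110592; k=3: (M₁..M₃)·(M₄..M₄) → 86016+0+64·56·8 = 114688.
Best split is after M₁, i.e. k = 1.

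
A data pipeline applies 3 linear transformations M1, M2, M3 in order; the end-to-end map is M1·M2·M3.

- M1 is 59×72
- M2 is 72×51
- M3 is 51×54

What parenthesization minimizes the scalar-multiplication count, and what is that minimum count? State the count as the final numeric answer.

(M1·(M2·M3)): cost 427680.
((M1·M2)·M3): cost 379134.
Optimal: ((M1·M2)·M3) with cost 379134.

379134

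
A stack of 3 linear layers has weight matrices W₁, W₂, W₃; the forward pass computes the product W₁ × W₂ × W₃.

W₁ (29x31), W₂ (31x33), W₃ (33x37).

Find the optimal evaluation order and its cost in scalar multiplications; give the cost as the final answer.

65076

(W₁ × (W₂ × W₃)): cost 71114.
((W₁ × W₂) × W₃): cost 65076.
Optimal: ((W₁ × W₂) × W₃) with cost 65076.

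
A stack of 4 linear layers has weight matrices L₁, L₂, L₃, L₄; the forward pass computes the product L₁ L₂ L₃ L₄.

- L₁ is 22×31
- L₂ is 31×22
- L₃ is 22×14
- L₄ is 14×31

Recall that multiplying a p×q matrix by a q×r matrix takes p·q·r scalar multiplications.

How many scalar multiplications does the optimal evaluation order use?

Adjacent pairs: L₁L₂ = 22·31·22 = 15004; L₂L₃ = 31·22·14 = 9548; L₃L₄ = 22·14·31 = 9548.
Length 3: L₁..L₃: k=1: 0+9548+22·31·14=19096; k=2: 15004+0+22·22·14=21780 → min 19096 | L₂..L₄: k=2: 0+9548+31·22·31=30690; k=3: 9548+0+31·14·31=23002 → min 23002.
Length 4: L₁..L₄: k=1: 0+23002+22·31·31=44144; k=2: 15004+9548+22·22·31=39556; k=3: 19096+0+22·14·31=28644 → min 28644.
Optimal order: ((L₁ (L₂ L₃)) L₄) with cost 28644.

28644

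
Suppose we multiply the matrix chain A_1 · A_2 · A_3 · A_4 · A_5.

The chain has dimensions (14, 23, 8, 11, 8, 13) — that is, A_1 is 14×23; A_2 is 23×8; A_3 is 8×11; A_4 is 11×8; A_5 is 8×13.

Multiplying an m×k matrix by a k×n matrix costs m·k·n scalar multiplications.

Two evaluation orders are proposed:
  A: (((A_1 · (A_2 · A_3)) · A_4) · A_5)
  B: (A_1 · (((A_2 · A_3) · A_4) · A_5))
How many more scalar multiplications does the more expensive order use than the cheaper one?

2372

Order A = (((A_1 · (A_2 · A_3)) · A_4) · A_5): (A_2 · A_3): 23×8 by 8×11 → 23×11, cost 23·8·11 = 2024; (A_1 · (A_2 · A_3)): 14×23 by 23×11 → 14×11, cost 14·23·11 = 3542; cumulative 5566; ((A_1 · (A_2 · A_3)) · A_4): 14×11 by 11×8 → 14×8, cost 14·11·8 = 1232; cumulative 6798; (((A_1 · (A_2 · A_3)) · A_4) · A_5): 14×8 by 8×13 → 14×13, cost 14·8·13 = 1456; cumulative 8254. Total 8254.
Order B = (A_1 · (((A_2 · A_3) · A_4) · A_5)): (A_2 · A_3): 23×8 by 8×11 → 23×11, cost 23·8·11 = 2024; ((A_2 · A_3) · A_4): 23×11 by 11×8 → 23×8, cost 23·11·8 = 2024; cumulative 4048; (((A_2 · A_3) · A_4) · A_5): 23×8 by 8×13 → 23×13, cost 23·8·13 = 2392; cumulative 6440; (A_1 · (((A_2 · A_3) · A_4) · A_5)): 14×23 by 23×13 → 14×13, cost 14·23·13 = 4186; cumulative 10626. Total 10626.
Difference: |8254 − 10626| = 2372.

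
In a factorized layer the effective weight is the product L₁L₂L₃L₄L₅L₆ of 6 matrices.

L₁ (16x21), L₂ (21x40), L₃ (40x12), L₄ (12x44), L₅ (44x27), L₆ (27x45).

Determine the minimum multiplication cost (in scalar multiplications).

Adjacent pairs: L₁L₂ = 16·21·40 = 13440; L₂L₃ = 21·40·12 = 10080; L₃L₄ = 40·12·44 = 21120; L₄L₅ = 12·44·27 = 14256; L₅L₆ = 44·27·45 = 53460.
Length 3: L₁..L₃: k=1: 0+10080+16·21·12=14112; k=2: 13440+0+16·40·12=21120 → min 14112 | L₂..L₄: k=2: 0+21120+21·40·44=58080; k=3: 10080+0+21·12·44=21168 → min 21168 | L₃..L₅: k=3: 0+14256+40·12·27=27216; k=4: 21120+0+40·44·27=68640 → min 27216 | L₄..L₆: k=4: 0+53460+12·44·45=77220; k=5: 14256+0+12·27·45=28836 → min 28836.
Length 4: L₁..L₄: k=1: 0+21168+16·21·44=35952; k=2: 13440+21120+16·40·44=62720; k=3: 14112+0+16·12·44=22560 → min 22560 | L₂..L₅: k=2: 0+27216+21·40·27=49896; k=3: 10080+14256+21·12·27=31140; k=4: 21168+0+21·44·27=46116 → min 31140 | L₃..L₆: k=3: 0+28836+40·12·45=50436; k=4: 21120+53460+40·44·45=153780; k=5: 27216+0+40·27·45=75816 → min 50436.
Length 5: L₁..L₅: k=1: 0+31140+16·21·27=40212; k=2: 13440+27216+16·40·27=57936; k=3: 14112+14256+16·12·27=33552; k=4: 22560+0+16·44·27=41568 → min 33552 | L₂..L₆: k=2: 0+50436+21·40·45=88236; k=3: 10080+28836+21·12·45=50256; k=4: 21168+53460+21·44·45=116208; k=5: 31140+0+21·27·45=56655 → min 50256.
Length 6: L₁..L₆: k=1: 0+50256+16·21·45=65376; k=2: 13440+50436+16·40·45=92676; k=3: 14112+28836+16·12·45=51588; k=4: 22560+53460+16·44·45=107700; k=5: 33552+0+16·27·45=52992 → min 51588.
Optimal order: ((L₁(L₂L₃))((L₄L₅)L₆)) with cost 51588.

51588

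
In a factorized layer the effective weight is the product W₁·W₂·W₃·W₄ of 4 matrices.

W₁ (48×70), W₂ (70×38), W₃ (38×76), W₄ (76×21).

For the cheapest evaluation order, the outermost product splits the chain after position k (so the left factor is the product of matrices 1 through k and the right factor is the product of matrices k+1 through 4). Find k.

Adjacent pairs: W₁W₂ = 48·70·38 = 127680; W₂W₃ = 70·38·76 = 202160; W₃W₄ = 38·76·21 = 60648.
Length 3: W₁..W₃: k=1: 0+202160+48·70·76=457520; k=2: 127680+0+48·38·76=266304 → min 266304 | W₂..W₄: k=2: 0+60648+70·38·21=116508; k=3: 202160+0+70·76·21=313880 → min 116508.
Top-level splits: k=1: (W₁..W₁)·(W₂..W₄) → 0+116508+48·70·21 = 187068; k=2: (W₁..W₂)·(W₃..W₄) → 127680+60648+48·38·21 = 226632; k=3: (W₁..W₃)·(W₄..W₄) → 266304+0+48·76·21 = 342912.
Best split is after W₁, i.e. k = 1.

1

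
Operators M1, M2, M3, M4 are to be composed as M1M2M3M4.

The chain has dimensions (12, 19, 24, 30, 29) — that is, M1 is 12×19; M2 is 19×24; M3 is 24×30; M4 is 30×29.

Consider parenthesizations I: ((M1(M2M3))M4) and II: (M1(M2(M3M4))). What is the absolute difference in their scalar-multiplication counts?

Order I = ((M1(M2M3))M4): (M2M3): 19×24 by 24×30 → 19×30, cost 19·24·30 = 13680; (M1(M2M3)): 12×19 by 19×30 → 12×30, cost 12·19·30 = 6840; cumulative 20520; ((M1(M2M3))M4): 12×30 by 30×29 → 12×29, cost 12·30·29 = 10440; cumulative 30960. Total 30960.
Order II = (M1(M2(M3M4))): (M3M4): 24×30 by 30×29 → 24×29, cost 24·30·29 = 20880; (M2(M3M4)): 19×24 by 24×29 → 19×29, cost 19·24·29 = 13224; cumulative 34104; (M1(M2(M3M4))): 12×19 by 19×29 → 12×29, cost 12·19·29 = 6612; cumulative 40716. Total 40716.
Difference: |30960 − 40716| = 9756.

9756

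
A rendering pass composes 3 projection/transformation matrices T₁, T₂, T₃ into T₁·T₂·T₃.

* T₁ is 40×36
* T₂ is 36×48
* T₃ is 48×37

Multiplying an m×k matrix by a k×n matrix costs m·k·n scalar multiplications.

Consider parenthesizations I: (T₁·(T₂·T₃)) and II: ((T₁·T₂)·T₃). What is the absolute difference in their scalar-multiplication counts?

22944

Order I = (T₁·(T₂·T₃)): (T₂·T₃): 36×48 by 48×37 → 36×37, cost 36·48·37 = 63936; (T₁·(T₂·T₃)): 40×36 by 36×37 → 40×37, cost 40·36·37 = 53280; cumulative 117216. Total 117216.
Order II = ((T₁·T₂)·T₃): (T₁·T₂): 40×36 by 36×48 → 40×48, cost 40·36·48 = 69120; ((T₁·T₂)·T₃): 40×48 by 48×37 → 40×37, cost 40·48·37 = 71040; cumulative 140160. Total 140160.
Difference: |117216 − 140160| = 22944.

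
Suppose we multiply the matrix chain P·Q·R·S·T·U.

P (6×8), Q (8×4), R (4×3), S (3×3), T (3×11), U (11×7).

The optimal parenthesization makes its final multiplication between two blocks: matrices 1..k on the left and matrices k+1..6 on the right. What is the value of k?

4

Adjacent pairs: PQ = 6·8·4 = 192; QR = 8·4·3 = 96; RS = 4·3·3 = 36; ST = 3·3·11 = 99; TU = 3·11·7 = 231.
Length 3: P..R: k=1: 0+96+6·8·3=240; k=2: 192+0+6·4·3=264 → min 240 | Q..S: k=2: 0+36+8·4·3=132; k=3: 96+0+8·3·3=168 → min 132 | R..T: k=3: 0+99+4·3·11=231; k=4: 36+0+4·3·11=168 → min 168 | S..U: k=4: 0+231+3·3·7=294; k=5: 99+0+3·11·7=330 → min 294.
Length 4: P..S: k=1: 0+132+6·8·3=276; k=2: 192+36+6·4·3=300; k=3: 240+0+6·3·3=294 → min 276 | Q..T: k=2: 0+168+8·4·11=520; k=3: 96+99+8·3·11=459; k=4: 132+0+8·3·11=396 → min 396 | R..U: k=3: 0+294+4·3·7=378; k=4: 36+231+4·3·7=351; k=5: 168+0+4·11·7=476 → min 351.
Length 5: P..T: k=1: 0+396+6·8·11=924; k=2: 192+168+6·4·11=624; k=3: 240+99+6·3·11=537; k=4: 276+0+6·3·11=474 → min 474 | Q..U: k=2: 0+351+8·4·7=575; k=3: 96+294+8·3·7=558; k=4: 132+231+8·3·7=531; k=5: 396+0+8·11·7=1012 → min 531.
Top-level splits: k=1: (P..P)·(Q..U) → 0+531+6·8·7 = 867; k=2: (P..Q)·(R..U) → 192+351+6·4·7 = 711; k=3: (P..R)·(S..U) → 240+294+6·3·7 = 660; k=4: (P..S)·(T..U) → 276+231+6·3·7 = 633; k=5: (P..T)·(U..U) → 474+0+6·11·7 = 936.
Best split is after S, i.e. k = 4.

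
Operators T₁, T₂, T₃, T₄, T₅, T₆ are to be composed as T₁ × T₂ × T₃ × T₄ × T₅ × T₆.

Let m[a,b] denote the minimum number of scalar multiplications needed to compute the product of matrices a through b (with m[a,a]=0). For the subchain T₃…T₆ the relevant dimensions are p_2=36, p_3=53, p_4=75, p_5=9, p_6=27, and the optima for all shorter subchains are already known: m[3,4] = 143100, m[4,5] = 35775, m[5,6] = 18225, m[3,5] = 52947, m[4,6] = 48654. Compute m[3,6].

m[3,6] = min over k∈[3,5] of m[3,k]+m[k+1,6]+p_{2}·p_k·p_{6}.
k=3: 0 + 48654 + 36·53·27 = 100170; k=4: 143100 + 18225 + 36·75·27 = 234225; k=5: 52947 + 0 + 36·9·27 = 61695.
Minimum: 61695 at k=5.

61695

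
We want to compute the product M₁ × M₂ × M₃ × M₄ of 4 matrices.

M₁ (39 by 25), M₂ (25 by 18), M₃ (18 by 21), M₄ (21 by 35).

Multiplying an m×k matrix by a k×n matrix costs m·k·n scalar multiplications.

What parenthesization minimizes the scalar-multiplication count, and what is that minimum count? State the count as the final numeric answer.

Adjacent pairs: M₁M₂ = 39·25·18 = 17550; M₂M₃ = 25·18·21 = 9450; M₃M₄ = 18·21·35 = 13230.
Length 3: M₁..M₃: k=1: 0+9450+39·25·21=29925; k=2: 17550+0+39·18·21=32292 → min 29925 | M₂..M₄: k=2: 0+13230+25·18·35=28980; k=3: 9450+0+25·21·35=27825 → min 27825.
Length 4: M₁..M₄: k=1: 0+27825+39·25·35=61950; k=2: 17550+13230+39·18·35=55350; k=3: 29925+0+39·21·35=58590 → min 55350.
Optimal parenthesization: ((M₁ × M₂) × (M₃ × M₄)) with cost 55350.

55350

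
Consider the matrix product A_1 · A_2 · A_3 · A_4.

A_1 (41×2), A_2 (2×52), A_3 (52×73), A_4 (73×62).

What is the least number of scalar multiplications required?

Adjacent pairs: A_1A_2 = 41·2·52 = 4264; A_2A_3 = 2·52·73 = 7592; A_3A_4 = 52·73·62 = 235352.
Length 3: A_1..A_3: k=1: 0+7592+41·2·73=13578; k=2: 4264+0+41·52·73=159900 → min 13578 | A_2..A_4: k=2: 0+235352+2·52·62=241800; k=3: 7592+0+2·73·62=16644 → min 16644.
Length 4: A_1..A_4: k=1: 0+16644+41·2·62=21728; k=2: 4264+235352+41·52·62=371800; k=3: 13578+0+41·73·62=199144 → min 21728.
Optimal order: (A_1 · ((A_2 · A_3) · A_4)) with cost 21728.

21728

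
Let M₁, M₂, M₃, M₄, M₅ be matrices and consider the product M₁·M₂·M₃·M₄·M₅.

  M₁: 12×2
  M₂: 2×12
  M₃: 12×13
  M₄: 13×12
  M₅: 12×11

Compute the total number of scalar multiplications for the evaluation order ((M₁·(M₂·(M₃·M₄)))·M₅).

4032

(M₃·M₄): 12×13 by 13×12 → 12×12, cost 12·13·12 = 1872
(M₂·(M₃·M₄)): 2×12 by 12×12 → 2×12, cost 2·12·12 = 288; cumulative 2160
(M₁·(M₂·(M₃·M₄))): 12×2 by 2×12 → 12×12, cost 12·2·12 = 288; cumulative 2448
((M₁·(M₂·(M₃·M₄)))·M₅): 12×12 by 12×11 → 12×11, cost 12·12·11 = 1584; cumulative 4032
Total: 4032 scalar multiplications.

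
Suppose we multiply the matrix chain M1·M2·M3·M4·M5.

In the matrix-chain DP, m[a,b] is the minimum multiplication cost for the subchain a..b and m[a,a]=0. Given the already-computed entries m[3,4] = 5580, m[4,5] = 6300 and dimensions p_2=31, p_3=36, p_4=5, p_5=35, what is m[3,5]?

m[3,5] = min over k∈[3,4] of m[3,k]+m[k+1,5]+p_{2}·p_k·p_{5}.
k=3: 0 + 6300 + 31·36·35 = 45360; k=4: 5580 + 0 + 31·5·35 = 11005.
Minimum: 11005 at k=4.

11005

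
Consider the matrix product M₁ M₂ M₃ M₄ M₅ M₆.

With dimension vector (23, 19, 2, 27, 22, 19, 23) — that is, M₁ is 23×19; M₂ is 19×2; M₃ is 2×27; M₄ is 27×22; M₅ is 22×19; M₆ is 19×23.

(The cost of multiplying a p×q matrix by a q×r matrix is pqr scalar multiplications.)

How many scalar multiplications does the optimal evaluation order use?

4830

Adjacent pairs: M₁M₂ = 23·19·2 = 874; M₂M₃ = 19·2·27 = 1026; M₃M₄ = 2·27·22 = 1188; M₄M₅ = 27·22·19 = 11286; M₅M₆ = 22·19·23 = 9614.
Length 3: M₁..M₃: k=1: 0+1026+23·19·27=12825; k=2: 874+0+23·2·27=2116 → min 2116 | M₂..M₄: k=2: 0+1188+19·2·22=2024; k=3: 1026+0+19·27·22=12312 → min 2024 | M₃..M₅: k=3: 0+11286+2·27·19=12312; k=4: 1188+0+2·22·19=2024 → min 2024 | M₄..M₆: k=4: 0+9614+27·22·23=23276; k=5: 11286+0+27·19·23=23085 → min 23085.
Length 4: M₁..M₄: k=1: 0+2024+23·19·22=11638; k=2: 874+1188+23·2·22=3074; k=3: 2116+0+23·27·22=15778 → min 3074 | M₂..M₅: k=2: 0+2024+19·2·19=2746; k=3: 1026+11286+19·27·19=22059; k=4: 2024+0+19·22·19=9966 → min 2746 | M₃..M₆: k=3: 0+23085+2·27·23=24327; k=4: 1188+9614+2·22·23=11814; k=5: 2024+0+2·19·23=2898 → min 2898.
Length 5: M₁..M₅: k=1: 0+2746+23·19·19=11049; k=2: 874+2024+23·2·19=3772; k=3: 2116+11286+23·27·19=25201; k=4: 3074+0+23·22·19=12688 → min 3772 | M₂..M₆: k=2: 0+2898+19·2·23=3772; k=3: 1026+23085+19·27·23=35910; k=4: 2024+9614+19·22·23=21252; k=5: 2746+0+19·19·23=11049 → min 3772.
Length 6: M₁..M₆: k=1: 0+3772+23·19·23=13823; k=2: 874+2898+23·2·23=4830; k=3: 2116+23085+23·27·23=39484; k=4: 3074+9614+23·22·23=24326; k=5: 3772+0+23·19·23=13823 → min 4830.
Optimal order: ((M₁ M₂) (((M₃ M₄) M₅) M₆)) with cost 4830.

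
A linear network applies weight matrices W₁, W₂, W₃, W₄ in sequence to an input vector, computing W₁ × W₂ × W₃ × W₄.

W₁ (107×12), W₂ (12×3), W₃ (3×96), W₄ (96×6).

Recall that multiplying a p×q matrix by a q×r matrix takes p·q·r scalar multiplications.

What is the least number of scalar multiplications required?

7506

Adjacent pairs: W₁W₂ = 107·12·3 = 3852; W₂W₃ = 12·3·96 = 3456; W₃W₄ = 3·96·6 = 1728.
Length 3: W₁..W₃: k=1: 0+3456+107·12·96=126720; k=2: 3852+0+107·3·96=34668 → min 34668 | W₂..W₄: k=2: 0+1728+12·3·6=1944; k=3: 3456+0+12·96·6=10368 → min 1944.
Length 4: W₁..W₄: k=1: 0+1944+107·12·6=9648; k=2: 3852+1728+107·3·6=7506; k=3: 34668+0+107·96·6=96300 → min 7506.
Optimal order: ((W₁ × W₂) × (W₃ × W₄)) with cost 7506.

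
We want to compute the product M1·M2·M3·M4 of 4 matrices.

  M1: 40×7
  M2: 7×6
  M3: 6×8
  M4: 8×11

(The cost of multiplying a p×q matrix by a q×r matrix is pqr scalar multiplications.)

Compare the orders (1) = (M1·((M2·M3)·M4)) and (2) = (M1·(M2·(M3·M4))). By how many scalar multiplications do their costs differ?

Order (1) = (M1·((M2·M3)·M4)): (M2·M3): 7×6 by 6×8 → 7×8, cost 7·6·8 = 336; ((M2·M3)·M4): 7×8 by 8×11 → 7×11, cost 7·8·11 = 616; cumulative 952; (M1·((M2·M3)·M4)): 40×7 by 7×11 → 40×11, cost 40·7·11 = 3080; cumulative 4032. Total 4032.
Order (2) = (M1·(M2·(M3·M4))): (M3·M4): 6×8 by 8×11 → 6×11, cost 6·8·11 = 528; (M2·(M3·M4)): 7×6 by 6×11 → 7×11, cost 7·6·11 = 462; cumulative 990; (M1·(M2·(M3·M4))): 40×7 by 7×11 → 40×11, cost 40·7·11 = 3080; cumulative 4070. Total 4070.
Difference: |4032 − 4070| = 38.

38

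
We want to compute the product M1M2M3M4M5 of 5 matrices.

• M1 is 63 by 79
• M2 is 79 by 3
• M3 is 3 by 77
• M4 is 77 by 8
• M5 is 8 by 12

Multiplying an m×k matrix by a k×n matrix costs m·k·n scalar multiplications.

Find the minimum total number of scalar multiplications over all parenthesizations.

19335

Adjacent pairs: M1M2 = 63·79·3 = 14931; M2M3 = 79·3·77 = 18249; M3M4 = 3·77·8 = 1848; M4M5 = 77·8·12 = 7392.
Length 3: M1..M3: k=1: 0+18249+63·79·77=401478; k=2: 14931+0+63·3·77=29484 → min 29484 | M2..M4: k=2: 0+1848+79·3·8=3744; k=3: 18249+0+79·77·8=66913 → min 3744 | M3..M5: k=3: 0+7392+3·77·12=10164; k=4: 1848+0+3·8·12=2136 → min 2136.
Length 4: M1..M4: k=1: 0+3744+63·79·8=43560; k=2: 14931+1848+63·3·8=18291; k=3: 29484+0+63·77·8=68292 → min 18291 | M2..M5: k=2: 0+2136+79·3·12=4980; k=3: 18249+7392+79·77·12=98637; k=4: 3744+0+79·8·12=11328 → min 4980.
Length 5: M1..M5: k=1: 0+4980+63·79·12=64704; k=2: 14931+2136+63·3·12=19335; k=3: 29484+7392+63·77·12=95088; k=4: 18291+0+63·8·12=24339 → min 19335.
Optimal order: ((M1M2)((M3M4)M5)) with cost 19335.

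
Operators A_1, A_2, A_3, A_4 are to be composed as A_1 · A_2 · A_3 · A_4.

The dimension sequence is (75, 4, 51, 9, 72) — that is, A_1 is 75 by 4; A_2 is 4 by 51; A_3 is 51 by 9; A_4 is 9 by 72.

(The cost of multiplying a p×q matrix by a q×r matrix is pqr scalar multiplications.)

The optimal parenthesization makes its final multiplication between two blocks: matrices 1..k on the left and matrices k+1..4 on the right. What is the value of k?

Adjacent pairs: A_1A_2 = 75·4·51 = 15300; A_2A_3 = 4·51·9 = 1836; A_3A_4 = 51·9·72 = 33048.
Length 3: A_1..A_3: k=1: 0+1836+75·4·9=4536; k=2: 15300+0+75·51·9=49725 → min 4536 | A_2..A_4: k=2: 0+33048+4·51·72=47736; k=3: 1836+0+4·9·72=4428 → min 4428.
Top-level splits: k=1: (A_1..A_1)·(A_2..A_4) → 0+4428+75·4·72 = 26028; k=2: (A_1..A_2)·(A_3..A_4) → 15300+33048+75·51·72 = 323748; k=3: (A_1..A_3)·(A_4..A_4) → 4536+0+75·9·72 = 53136.
Best split is after A_1, i.e. k = 1.

1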